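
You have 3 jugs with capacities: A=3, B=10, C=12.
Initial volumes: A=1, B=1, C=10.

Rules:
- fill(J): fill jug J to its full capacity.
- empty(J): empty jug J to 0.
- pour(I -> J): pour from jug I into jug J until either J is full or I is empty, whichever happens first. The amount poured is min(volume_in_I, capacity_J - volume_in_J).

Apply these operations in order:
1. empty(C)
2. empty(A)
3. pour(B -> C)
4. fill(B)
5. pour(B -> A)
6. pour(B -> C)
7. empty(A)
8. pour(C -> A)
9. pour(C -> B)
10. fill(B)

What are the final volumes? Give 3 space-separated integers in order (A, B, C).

Step 1: empty(C) -> (A=1 B=1 C=0)
Step 2: empty(A) -> (A=0 B=1 C=0)
Step 3: pour(B -> C) -> (A=0 B=0 C=1)
Step 4: fill(B) -> (A=0 B=10 C=1)
Step 5: pour(B -> A) -> (A=3 B=7 C=1)
Step 6: pour(B -> C) -> (A=3 B=0 C=8)
Step 7: empty(A) -> (A=0 B=0 C=8)
Step 8: pour(C -> A) -> (A=3 B=0 C=5)
Step 9: pour(C -> B) -> (A=3 B=5 C=0)
Step 10: fill(B) -> (A=3 B=10 C=0)

Answer: 3 10 0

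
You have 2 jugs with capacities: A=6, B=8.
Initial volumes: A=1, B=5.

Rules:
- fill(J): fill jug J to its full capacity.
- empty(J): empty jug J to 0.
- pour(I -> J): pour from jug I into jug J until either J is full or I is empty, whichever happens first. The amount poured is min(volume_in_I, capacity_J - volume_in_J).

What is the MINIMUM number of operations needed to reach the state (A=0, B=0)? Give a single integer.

Answer: 2

Derivation:
BFS from (A=1, B=5). One shortest path:
  1. empty(A) -> (A=0 B=5)
  2. empty(B) -> (A=0 B=0)
Reached target in 2 moves.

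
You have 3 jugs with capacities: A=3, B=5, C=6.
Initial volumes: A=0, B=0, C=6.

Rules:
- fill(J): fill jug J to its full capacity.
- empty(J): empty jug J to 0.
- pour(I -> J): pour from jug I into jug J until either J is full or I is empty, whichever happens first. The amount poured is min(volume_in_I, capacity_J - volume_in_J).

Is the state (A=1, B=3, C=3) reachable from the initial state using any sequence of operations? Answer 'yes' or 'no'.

BFS explored all 128 reachable states.
Reachable set includes: (0,0,0), (0,0,1), (0,0,2), (0,0,3), (0,0,4), (0,0,5), (0,0,6), (0,1,0), (0,1,1), (0,1,2), (0,1,3), (0,1,4) ...
Target (A=1, B=3, C=3) not in reachable set → no.

Answer: no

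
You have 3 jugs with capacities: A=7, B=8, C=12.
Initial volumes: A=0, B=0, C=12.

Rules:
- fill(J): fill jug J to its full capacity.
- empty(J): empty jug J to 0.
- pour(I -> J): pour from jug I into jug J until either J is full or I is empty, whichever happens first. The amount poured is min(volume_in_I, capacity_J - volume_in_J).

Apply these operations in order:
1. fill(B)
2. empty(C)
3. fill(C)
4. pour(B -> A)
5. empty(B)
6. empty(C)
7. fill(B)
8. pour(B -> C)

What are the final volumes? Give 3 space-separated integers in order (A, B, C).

Answer: 7 0 8

Derivation:
Step 1: fill(B) -> (A=0 B=8 C=12)
Step 2: empty(C) -> (A=0 B=8 C=0)
Step 3: fill(C) -> (A=0 B=8 C=12)
Step 4: pour(B -> A) -> (A=7 B=1 C=12)
Step 5: empty(B) -> (A=7 B=0 C=12)
Step 6: empty(C) -> (A=7 B=0 C=0)
Step 7: fill(B) -> (A=7 B=8 C=0)
Step 8: pour(B -> C) -> (A=7 B=0 C=8)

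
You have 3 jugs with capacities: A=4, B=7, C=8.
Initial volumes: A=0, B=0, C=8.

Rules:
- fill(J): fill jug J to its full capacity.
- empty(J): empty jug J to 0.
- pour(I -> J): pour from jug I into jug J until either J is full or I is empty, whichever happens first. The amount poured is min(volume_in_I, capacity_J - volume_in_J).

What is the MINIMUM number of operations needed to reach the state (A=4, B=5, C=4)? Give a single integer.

Answer: 7

Derivation:
BFS from (A=0, B=0, C=8). One shortest path:
  1. fill(A) -> (A=4 B=0 C=8)
  2. pour(A -> B) -> (A=0 B=4 C=8)
  3. pour(C -> B) -> (A=0 B=7 C=5)
  4. empty(B) -> (A=0 B=0 C=5)
  5. pour(C -> B) -> (A=0 B=5 C=0)
  6. fill(C) -> (A=0 B=5 C=8)
  7. pour(C -> A) -> (A=4 B=5 C=4)
Reached target in 7 moves.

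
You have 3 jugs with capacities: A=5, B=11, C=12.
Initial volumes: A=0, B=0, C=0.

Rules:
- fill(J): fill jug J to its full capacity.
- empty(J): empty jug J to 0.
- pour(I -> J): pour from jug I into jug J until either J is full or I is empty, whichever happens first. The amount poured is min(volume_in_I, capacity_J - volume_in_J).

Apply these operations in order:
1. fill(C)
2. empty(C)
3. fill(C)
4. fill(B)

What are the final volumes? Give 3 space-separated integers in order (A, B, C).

Answer: 0 11 12

Derivation:
Step 1: fill(C) -> (A=0 B=0 C=12)
Step 2: empty(C) -> (A=0 B=0 C=0)
Step 3: fill(C) -> (A=0 B=0 C=12)
Step 4: fill(B) -> (A=0 B=11 C=12)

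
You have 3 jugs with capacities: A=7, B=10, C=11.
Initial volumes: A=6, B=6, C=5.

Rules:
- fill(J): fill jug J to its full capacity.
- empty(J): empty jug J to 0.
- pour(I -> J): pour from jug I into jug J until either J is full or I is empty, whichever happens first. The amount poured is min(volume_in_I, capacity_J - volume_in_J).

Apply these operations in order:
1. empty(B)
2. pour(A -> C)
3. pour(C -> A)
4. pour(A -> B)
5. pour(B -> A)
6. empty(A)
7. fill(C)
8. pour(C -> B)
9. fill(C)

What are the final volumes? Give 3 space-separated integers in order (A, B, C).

Step 1: empty(B) -> (A=6 B=0 C=5)
Step 2: pour(A -> C) -> (A=0 B=0 C=11)
Step 3: pour(C -> A) -> (A=7 B=0 C=4)
Step 4: pour(A -> B) -> (A=0 B=7 C=4)
Step 5: pour(B -> A) -> (A=7 B=0 C=4)
Step 6: empty(A) -> (A=0 B=0 C=4)
Step 7: fill(C) -> (A=0 B=0 C=11)
Step 8: pour(C -> B) -> (A=0 B=10 C=1)
Step 9: fill(C) -> (A=0 B=10 C=11)

Answer: 0 10 11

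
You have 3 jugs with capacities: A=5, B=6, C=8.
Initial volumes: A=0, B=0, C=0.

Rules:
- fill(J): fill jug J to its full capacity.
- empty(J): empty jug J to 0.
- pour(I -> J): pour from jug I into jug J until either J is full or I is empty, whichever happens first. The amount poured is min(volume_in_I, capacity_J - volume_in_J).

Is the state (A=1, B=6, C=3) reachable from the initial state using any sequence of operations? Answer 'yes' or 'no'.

BFS from (A=0, B=0, C=0):
  1. fill(A) -> (A=5 B=0 C=0)
  2. pour(A -> B) -> (A=0 B=5 C=0)
  3. fill(A) -> (A=5 B=5 C=0)
  4. pour(A -> C) -> (A=0 B=5 C=5)
  5. pour(B -> C) -> (A=0 B=2 C=8)
  6. pour(C -> A) -> (A=5 B=2 C=3)
  7. pour(A -> B) -> (A=1 B=6 C=3)
Target reached → yes.

Answer: yes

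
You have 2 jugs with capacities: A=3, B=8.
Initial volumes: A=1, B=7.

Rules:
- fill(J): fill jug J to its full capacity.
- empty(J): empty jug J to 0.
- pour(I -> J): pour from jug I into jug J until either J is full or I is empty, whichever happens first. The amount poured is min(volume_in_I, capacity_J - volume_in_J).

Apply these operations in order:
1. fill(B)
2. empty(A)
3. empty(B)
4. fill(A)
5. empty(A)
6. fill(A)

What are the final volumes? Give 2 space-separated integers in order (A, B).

Step 1: fill(B) -> (A=1 B=8)
Step 2: empty(A) -> (A=0 B=8)
Step 3: empty(B) -> (A=0 B=0)
Step 4: fill(A) -> (A=3 B=0)
Step 5: empty(A) -> (A=0 B=0)
Step 6: fill(A) -> (A=3 B=0)

Answer: 3 0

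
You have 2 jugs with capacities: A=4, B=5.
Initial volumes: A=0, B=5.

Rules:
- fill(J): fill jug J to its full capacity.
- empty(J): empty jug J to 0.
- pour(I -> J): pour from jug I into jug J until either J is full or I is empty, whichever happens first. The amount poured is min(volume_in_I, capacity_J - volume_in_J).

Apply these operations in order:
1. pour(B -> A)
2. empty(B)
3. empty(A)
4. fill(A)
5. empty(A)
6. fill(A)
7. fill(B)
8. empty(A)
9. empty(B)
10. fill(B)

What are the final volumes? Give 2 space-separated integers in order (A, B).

Answer: 0 5

Derivation:
Step 1: pour(B -> A) -> (A=4 B=1)
Step 2: empty(B) -> (A=4 B=0)
Step 3: empty(A) -> (A=0 B=0)
Step 4: fill(A) -> (A=4 B=0)
Step 5: empty(A) -> (A=0 B=0)
Step 6: fill(A) -> (A=4 B=0)
Step 7: fill(B) -> (A=4 B=5)
Step 8: empty(A) -> (A=0 B=5)
Step 9: empty(B) -> (A=0 B=0)
Step 10: fill(B) -> (A=0 B=5)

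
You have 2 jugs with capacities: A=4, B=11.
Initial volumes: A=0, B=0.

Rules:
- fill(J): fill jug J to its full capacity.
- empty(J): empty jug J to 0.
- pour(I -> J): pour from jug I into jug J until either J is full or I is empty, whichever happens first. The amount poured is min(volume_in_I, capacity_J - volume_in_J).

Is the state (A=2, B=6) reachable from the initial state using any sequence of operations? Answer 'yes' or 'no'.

Answer: no

Derivation:
BFS explored all 30 reachable states.
Reachable set includes: (0,0), (0,1), (0,2), (0,3), (0,4), (0,5), (0,6), (0,7), (0,8), (0,9), (0,10), (0,11) ...
Target (A=2, B=6) not in reachable set → no.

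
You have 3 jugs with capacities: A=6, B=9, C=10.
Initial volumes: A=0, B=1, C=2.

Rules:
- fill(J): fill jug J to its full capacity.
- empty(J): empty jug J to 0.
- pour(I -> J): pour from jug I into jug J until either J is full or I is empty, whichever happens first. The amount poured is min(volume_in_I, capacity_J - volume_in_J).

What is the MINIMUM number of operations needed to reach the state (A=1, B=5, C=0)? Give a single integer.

Answer: 6

Derivation:
BFS from (A=0, B=1, C=2). One shortest path:
  1. pour(C -> A) -> (A=2 B=1 C=0)
  2. pour(B -> C) -> (A=2 B=0 C=1)
  3. fill(B) -> (A=2 B=9 C=1)
  4. pour(B -> A) -> (A=6 B=5 C=1)
  5. empty(A) -> (A=0 B=5 C=1)
  6. pour(C -> A) -> (A=1 B=5 C=0)
Reached target in 6 moves.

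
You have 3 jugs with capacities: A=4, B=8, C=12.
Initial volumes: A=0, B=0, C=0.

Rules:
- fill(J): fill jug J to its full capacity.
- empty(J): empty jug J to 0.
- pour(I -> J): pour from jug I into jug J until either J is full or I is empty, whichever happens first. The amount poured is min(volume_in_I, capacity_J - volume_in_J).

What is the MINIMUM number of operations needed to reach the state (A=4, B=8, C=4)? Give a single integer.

BFS from (A=0, B=0, C=0). One shortest path:
  1. fill(A) -> (A=4 B=0 C=0)
  2. fill(C) -> (A=4 B=0 C=12)
  3. pour(C -> B) -> (A=4 B=8 C=4)
Reached target in 3 moves.

Answer: 3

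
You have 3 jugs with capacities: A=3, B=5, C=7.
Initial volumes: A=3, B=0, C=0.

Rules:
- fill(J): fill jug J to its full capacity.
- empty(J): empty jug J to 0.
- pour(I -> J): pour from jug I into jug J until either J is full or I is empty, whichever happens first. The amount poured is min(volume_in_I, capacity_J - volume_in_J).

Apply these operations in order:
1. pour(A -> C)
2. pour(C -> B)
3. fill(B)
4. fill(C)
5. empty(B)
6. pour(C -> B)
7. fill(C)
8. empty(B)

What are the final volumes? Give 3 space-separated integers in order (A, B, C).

Step 1: pour(A -> C) -> (A=0 B=0 C=3)
Step 2: pour(C -> B) -> (A=0 B=3 C=0)
Step 3: fill(B) -> (A=0 B=5 C=0)
Step 4: fill(C) -> (A=0 B=5 C=7)
Step 5: empty(B) -> (A=0 B=0 C=7)
Step 6: pour(C -> B) -> (A=0 B=5 C=2)
Step 7: fill(C) -> (A=0 B=5 C=7)
Step 8: empty(B) -> (A=0 B=0 C=7)

Answer: 0 0 7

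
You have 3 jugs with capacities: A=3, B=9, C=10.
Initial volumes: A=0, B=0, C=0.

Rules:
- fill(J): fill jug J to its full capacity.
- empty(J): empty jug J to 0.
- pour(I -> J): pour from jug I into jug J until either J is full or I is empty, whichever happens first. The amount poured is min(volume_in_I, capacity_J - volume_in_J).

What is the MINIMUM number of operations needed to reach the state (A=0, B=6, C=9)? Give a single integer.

BFS from (A=0, B=0, C=0). One shortest path:
  1. fill(B) -> (A=0 B=9 C=0)
  2. pour(B -> C) -> (A=0 B=0 C=9)
  3. fill(B) -> (A=0 B=9 C=9)
  4. pour(B -> A) -> (A=3 B=6 C=9)
  5. empty(A) -> (A=0 B=6 C=9)
Reached target in 5 moves.

Answer: 5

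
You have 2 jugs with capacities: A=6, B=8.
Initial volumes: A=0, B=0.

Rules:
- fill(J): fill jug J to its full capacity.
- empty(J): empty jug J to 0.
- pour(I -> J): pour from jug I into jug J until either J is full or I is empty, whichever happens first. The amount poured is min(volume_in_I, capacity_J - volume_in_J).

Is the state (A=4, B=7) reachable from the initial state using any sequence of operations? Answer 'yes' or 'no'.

Answer: no

Derivation:
BFS explored all 14 reachable states.
Reachable set includes: (0,0), (0,2), (0,4), (0,6), (0,8), (2,0), (2,8), (4,0), (4,8), (6,0), (6,2), (6,4) ...
Target (A=4, B=7) not in reachable set → no.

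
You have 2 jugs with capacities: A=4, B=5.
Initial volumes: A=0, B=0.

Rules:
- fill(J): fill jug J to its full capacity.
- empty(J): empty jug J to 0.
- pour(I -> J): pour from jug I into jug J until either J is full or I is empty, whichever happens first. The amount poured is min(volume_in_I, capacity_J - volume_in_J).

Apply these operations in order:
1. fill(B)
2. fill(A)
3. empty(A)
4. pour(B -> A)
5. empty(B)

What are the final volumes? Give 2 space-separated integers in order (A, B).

Step 1: fill(B) -> (A=0 B=5)
Step 2: fill(A) -> (A=4 B=5)
Step 3: empty(A) -> (A=0 B=5)
Step 4: pour(B -> A) -> (A=4 B=1)
Step 5: empty(B) -> (A=4 B=0)

Answer: 4 0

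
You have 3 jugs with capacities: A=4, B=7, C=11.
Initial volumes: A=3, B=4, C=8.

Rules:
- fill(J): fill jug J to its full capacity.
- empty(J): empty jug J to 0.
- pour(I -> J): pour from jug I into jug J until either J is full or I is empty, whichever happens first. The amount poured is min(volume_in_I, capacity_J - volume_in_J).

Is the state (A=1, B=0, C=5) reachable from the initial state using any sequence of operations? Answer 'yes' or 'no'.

Answer: yes

Derivation:
BFS from (A=3, B=4, C=8):
  1. fill(A) -> (A=4 B=4 C=8)
  2. pour(C -> B) -> (A=4 B=7 C=5)
  3. empty(B) -> (A=4 B=0 C=5)
  4. pour(A -> B) -> (A=0 B=4 C=5)
  5. fill(A) -> (A=4 B=4 C=5)
  6. pour(A -> B) -> (A=1 B=7 C=5)
  7. empty(B) -> (A=1 B=0 C=5)
Target reached → yes.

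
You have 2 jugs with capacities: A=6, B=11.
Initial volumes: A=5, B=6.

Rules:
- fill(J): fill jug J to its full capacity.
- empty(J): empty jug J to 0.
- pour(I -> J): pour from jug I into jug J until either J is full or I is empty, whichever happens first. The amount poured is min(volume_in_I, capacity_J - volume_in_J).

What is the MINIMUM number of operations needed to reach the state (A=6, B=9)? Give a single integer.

BFS from (A=5, B=6). One shortest path:
  1. fill(B) -> (A=5 B=11)
  2. pour(B -> A) -> (A=6 B=10)
  3. empty(A) -> (A=0 B=10)
  4. pour(B -> A) -> (A=6 B=4)
  5. empty(A) -> (A=0 B=4)
  6. pour(B -> A) -> (A=4 B=0)
  7. fill(B) -> (A=4 B=11)
  8. pour(B -> A) -> (A=6 B=9)
Reached target in 8 moves.

Answer: 8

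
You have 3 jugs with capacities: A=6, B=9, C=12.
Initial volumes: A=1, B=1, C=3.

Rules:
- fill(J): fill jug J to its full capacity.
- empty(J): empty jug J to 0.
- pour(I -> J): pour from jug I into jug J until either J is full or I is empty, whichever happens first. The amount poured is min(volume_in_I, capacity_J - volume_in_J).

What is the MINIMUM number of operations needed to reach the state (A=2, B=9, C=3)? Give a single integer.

BFS from (A=1, B=1, C=3). One shortest path:
  1. pour(B -> A) -> (A=2 B=0 C=3)
  2. fill(B) -> (A=2 B=9 C=3)
Reached target in 2 moves.

Answer: 2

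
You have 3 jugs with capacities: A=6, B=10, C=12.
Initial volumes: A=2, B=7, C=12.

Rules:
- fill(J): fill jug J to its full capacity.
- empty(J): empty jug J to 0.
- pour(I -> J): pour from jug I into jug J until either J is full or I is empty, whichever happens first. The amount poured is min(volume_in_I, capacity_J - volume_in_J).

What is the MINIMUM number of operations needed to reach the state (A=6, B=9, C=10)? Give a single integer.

BFS from (A=2, B=7, C=12). One shortest path:
  1. empty(C) -> (A=2 B=7 C=0)
  2. pour(A -> B) -> (A=0 B=9 C=0)
  3. fill(A) -> (A=6 B=9 C=0)
  4. pour(A -> B) -> (A=5 B=10 C=0)
  5. pour(B -> C) -> (A=5 B=0 C=10)
  6. fill(B) -> (A=5 B=10 C=10)
  7. pour(B -> A) -> (A=6 B=9 C=10)
Reached target in 7 moves.

Answer: 7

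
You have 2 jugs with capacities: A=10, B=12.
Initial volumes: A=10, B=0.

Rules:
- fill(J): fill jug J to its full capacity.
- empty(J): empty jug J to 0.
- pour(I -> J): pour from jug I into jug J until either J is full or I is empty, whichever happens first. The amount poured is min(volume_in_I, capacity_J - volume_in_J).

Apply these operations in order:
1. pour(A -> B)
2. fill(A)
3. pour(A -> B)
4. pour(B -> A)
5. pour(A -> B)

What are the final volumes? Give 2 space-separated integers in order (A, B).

Step 1: pour(A -> B) -> (A=0 B=10)
Step 2: fill(A) -> (A=10 B=10)
Step 3: pour(A -> B) -> (A=8 B=12)
Step 4: pour(B -> A) -> (A=10 B=10)
Step 5: pour(A -> B) -> (A=8 B=12)

Answer: 8 12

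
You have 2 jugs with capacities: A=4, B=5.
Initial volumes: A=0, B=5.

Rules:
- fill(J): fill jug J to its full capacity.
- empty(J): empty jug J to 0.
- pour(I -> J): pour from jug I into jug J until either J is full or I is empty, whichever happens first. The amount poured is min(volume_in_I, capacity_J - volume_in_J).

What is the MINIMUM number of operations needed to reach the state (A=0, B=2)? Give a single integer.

Answer: 6

Derivation:
BFS from (A=0, B=5). One shortest path:
  1. pour(B -> A) -> (A=4 B=1)
  2. empty(A) -> (A=0 B=1)
  3. pour(B -> A) -> (A=1 B=0)
  4. fill(B) -> (A=1 B=5)
  5. pour(B -> A) -> (A=4 B=2)
  6. empty(A) -> (A=0 B=2)
Reached target in 6 moves.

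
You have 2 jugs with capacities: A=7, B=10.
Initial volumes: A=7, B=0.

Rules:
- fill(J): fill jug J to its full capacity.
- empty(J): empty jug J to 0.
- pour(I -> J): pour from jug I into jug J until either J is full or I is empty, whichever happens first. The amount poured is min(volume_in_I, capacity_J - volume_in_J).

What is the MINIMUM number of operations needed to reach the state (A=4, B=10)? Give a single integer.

Answer: 3

Derivation:
BFS from (A=7, B=0). One shortest path:
  1. pour(A -> B) -> (A=0 B=7)
  2. fill(A) -> (A=7 B=7)
  3. pour(A -> B) -> (A=4 B=10)
Reached target in 3 moves.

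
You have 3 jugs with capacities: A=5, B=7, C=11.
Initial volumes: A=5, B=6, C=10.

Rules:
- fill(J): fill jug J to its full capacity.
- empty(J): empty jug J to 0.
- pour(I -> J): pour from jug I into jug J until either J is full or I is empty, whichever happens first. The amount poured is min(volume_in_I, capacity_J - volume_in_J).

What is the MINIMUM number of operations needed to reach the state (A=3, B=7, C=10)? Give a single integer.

Answer: 4

Derivation:
BFS from (A=5, B=6, C=10). One shortest path:
  1. empty(B) -> (A=5 B=0 C=10)
  2. pour(A -> B) -> (A=0 B=5 C=10)
  3. fill(A) -> (A=5 B=5 C=10)
  4. pour(A -> B) -> (A=3 B=7 C=10)
Reached target in 4 moves.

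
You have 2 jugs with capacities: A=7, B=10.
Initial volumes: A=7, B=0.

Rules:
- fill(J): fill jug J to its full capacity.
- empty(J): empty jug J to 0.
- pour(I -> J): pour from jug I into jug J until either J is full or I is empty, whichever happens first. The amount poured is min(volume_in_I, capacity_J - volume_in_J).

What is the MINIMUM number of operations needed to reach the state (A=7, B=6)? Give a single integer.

BFS from (A=7, B=0). One shortest path:
  1. empty(A) -> (A=0 B=0)
  2. fill(B) -> (A=0 B=10)
  3. pour(B -> A) -> (A=7 B=3)
  4. empty(A) -> (A=0 B=3)
  5. pour(B -> A) -> (A=3 B=0)
  6. fill(B) -> (A=3 B=10)
  7. pour(B -> A) -> (A=7 B=6)
Reached target in 7 moves.

Answer: 7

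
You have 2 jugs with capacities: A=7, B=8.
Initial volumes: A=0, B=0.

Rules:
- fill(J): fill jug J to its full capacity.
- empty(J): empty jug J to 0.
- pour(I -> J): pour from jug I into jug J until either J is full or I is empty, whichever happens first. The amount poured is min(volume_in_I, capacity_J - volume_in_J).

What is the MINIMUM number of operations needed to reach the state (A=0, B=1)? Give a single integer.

BFS from (A=0, B=0). One shortest path:
  1. fill(B) -> (A=0 B=8)
  2. pour(B -> A) -> (A=7 B=1)
  3. empty(A) -> (A=0 B=1)
Reached target in 3 moves.

Answer: 3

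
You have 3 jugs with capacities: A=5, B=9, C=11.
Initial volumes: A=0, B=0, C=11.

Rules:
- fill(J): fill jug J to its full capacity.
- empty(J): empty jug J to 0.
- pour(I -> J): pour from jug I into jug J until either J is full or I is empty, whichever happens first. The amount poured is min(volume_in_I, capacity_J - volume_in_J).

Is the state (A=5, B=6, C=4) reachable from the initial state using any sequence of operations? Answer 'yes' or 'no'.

BFS from (A=0, B=0, C=11):
  1. pour(C -> B) -> (A=0 B=9 C=2)
  2. pour(B -> A) -> (A=5 B=4 C=2)
  3. empty(A) -> (A=0 B=4 C=2)
  4. pour(C -> A) -> (A=2 B=4 C=0)
  5. pour(B -> C) -> (A=2 B=0 C=4)
  6. fill(B) -> (A=2 B=9 C=4)
  7. pour(B -> A) -> (A=5 B=6 C=4)
Target reached → yes.

Answer: yes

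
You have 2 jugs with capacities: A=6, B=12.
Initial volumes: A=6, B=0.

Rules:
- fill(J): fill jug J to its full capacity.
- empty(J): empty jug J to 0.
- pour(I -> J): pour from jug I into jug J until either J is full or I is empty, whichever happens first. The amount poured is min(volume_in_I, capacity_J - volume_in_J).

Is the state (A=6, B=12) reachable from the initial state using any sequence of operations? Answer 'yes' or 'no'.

BFS from (A=6, B=0):
  1. fill(B) -> (A=6 B=12)
Target reached → yes.

Answer: yes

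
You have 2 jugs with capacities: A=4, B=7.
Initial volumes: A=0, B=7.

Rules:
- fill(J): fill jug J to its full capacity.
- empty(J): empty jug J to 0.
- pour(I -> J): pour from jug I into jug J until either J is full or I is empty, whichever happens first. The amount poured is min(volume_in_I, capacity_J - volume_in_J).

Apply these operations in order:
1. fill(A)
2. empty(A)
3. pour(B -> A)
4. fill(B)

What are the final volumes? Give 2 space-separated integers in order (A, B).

Step 1: fill(A) -> (A=4 B=7)
Step 2: empty(A) -> (A=0 B=7)
Step 3: pour(B -> A) -> (A=4 B=3)
Step 4: fill(B) -> (A=4 B=7)

Answer: 4 7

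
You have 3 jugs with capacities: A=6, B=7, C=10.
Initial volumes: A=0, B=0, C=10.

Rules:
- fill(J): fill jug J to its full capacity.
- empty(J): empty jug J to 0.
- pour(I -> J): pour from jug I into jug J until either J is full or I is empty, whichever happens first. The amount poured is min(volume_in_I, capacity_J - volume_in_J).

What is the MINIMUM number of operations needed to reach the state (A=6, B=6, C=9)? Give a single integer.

Answer: 7

Derivation:
BFS from (A=0, B=0, C=10). One shortest path:
  1. fill(A) -> (A=6 B=0 C=10)
  2. pour(A -> B) -> (A=0 B=6 C=10)
  3. fill(A) -> (A=6 B=6 C=10)
  4. pour(C -> B) -> (A=6 B=7 C=9)
  5. empty(B) -> (A=6 B=0 C=9)
  6. pour(A -> B) -> (A=0 B=6 C=9)
  7. fill(A) -> (A=6 B=6 C=9)
Reached target in 7 moves.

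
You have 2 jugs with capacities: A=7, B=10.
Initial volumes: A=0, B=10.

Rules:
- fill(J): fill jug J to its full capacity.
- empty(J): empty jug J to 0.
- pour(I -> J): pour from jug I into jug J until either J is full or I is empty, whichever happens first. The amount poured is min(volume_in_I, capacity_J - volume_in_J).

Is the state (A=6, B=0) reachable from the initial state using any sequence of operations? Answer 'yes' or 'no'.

Answer: yes

Derivation:
BFS from (A=0, B=10):
  1. pour(B -> A) -> (A=7 B=3)
  2. empty(A) -> (A=0 B=3)
  3. pour(B -> A) -> (A=3 B=0)
  4. fill(B) -> (A=3 B=10)
  5. pour(B -> A) -> (A=7 B=6)
  6. empty(A) -> (A=0 B=6)
  7. pour(B -> A) -> (A=6 B=0)
Target reached → yes.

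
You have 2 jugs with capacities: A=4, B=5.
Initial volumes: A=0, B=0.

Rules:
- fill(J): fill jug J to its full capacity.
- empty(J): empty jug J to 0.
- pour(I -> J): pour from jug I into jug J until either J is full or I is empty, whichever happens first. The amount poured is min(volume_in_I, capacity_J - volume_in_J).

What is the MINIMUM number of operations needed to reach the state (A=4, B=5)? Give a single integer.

BFS from (A=0, B=0). One shortest path:
  1. fill(A) -> (A=4 B=0)
  2. fill(B) -> (A=4 B=5)
Reached target in 2 moves.

Answer: 2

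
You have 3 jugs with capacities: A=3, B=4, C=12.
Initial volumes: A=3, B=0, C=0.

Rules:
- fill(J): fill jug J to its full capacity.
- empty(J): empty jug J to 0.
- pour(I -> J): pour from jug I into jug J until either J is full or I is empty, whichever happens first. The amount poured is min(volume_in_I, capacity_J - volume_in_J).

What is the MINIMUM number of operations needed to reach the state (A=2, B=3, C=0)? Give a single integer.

BFS from (A=3, B=0, C=0). One shortest path:
  1. pour(A -> B) -> (A=0 B=3 C=0)
  2. fill(A) -> (A=3 B=3 C=0)
  3. pour(A -> C) -> (A=0 B=3 C=3)
  4. fill(A) -> (A=3 B=3 C=3)
  5. pour(A -> B) -> (A=2 B=4 C=3)
  6. empty(B) -> (A=2 B=0 C=3)
  7. pour(C -> B) -> (A=2 B=3 C=0)
Reached target in 7 moves.

Answer: 7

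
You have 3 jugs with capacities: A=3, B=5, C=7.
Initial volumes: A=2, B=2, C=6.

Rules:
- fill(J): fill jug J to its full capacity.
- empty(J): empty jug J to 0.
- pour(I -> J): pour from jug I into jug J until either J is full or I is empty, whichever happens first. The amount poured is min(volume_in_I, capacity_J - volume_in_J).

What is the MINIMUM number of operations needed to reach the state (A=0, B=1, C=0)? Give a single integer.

Answer: 3

Derivation:
BFS from (A=2, B=2, C=6). One shortest path:
  1. empty(A) -> (A=0 B=2 C=6)
  2. pour(B -> C) -> (A=0 B=1 C=7)
  3. empty(C) -> (A=0 B=1 C=0)
Reached target in 3 moves.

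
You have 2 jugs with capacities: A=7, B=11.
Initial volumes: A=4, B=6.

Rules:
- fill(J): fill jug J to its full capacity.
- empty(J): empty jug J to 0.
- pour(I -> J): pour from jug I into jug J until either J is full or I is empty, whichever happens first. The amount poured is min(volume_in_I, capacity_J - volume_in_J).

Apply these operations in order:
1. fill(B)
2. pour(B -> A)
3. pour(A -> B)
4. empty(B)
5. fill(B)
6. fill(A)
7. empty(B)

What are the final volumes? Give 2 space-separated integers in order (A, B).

Step 1: fill(B) -> (A=4 B=11)
Step 2: pour(B -> A) -> (A=7 B=8)
Step 3: pour(A -> B) -> (A=4 B=11)
Step 4: empty(B) -> (A=4 B=0)
Step 5: fill(B) -> (A=4 B=11)
Step 6: fill(A) -> (A=7 B=11)
Step 7: empty(B) -> (A=7 B=0)

Answer: 7 0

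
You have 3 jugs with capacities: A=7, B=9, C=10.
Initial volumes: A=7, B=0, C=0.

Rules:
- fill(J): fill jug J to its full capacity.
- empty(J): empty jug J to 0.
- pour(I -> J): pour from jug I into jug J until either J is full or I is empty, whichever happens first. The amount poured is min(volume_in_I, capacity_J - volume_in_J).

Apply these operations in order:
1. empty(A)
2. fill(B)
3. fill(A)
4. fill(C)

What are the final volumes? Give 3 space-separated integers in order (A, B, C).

Answer: 7 9 10

Derivation:
Step 1: empty(A) -> (A=0 B=0 C=0)
Step 2: fill(B) -> (A=0 B=9 C=0)
Step 3: fill(A) -> (A=7 B=9 C=0)
Step 4: fill(C) -> (A=7 B=9 C=10)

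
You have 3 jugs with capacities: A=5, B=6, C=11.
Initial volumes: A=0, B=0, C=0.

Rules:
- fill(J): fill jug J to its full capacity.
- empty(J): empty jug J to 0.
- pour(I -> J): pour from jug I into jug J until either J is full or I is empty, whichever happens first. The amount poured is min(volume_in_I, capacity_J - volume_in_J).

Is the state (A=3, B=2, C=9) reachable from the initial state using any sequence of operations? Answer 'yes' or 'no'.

Answer: no

Derivation:
BFS explored all 304 reachable states.
Reachable set includes: (0,0,0), (0,0,1), (0,0,2), (0,0,3), (0,0,4), (0,0,5), (0,0,6), (0,0,7), (0,0,8), (0,0,9), (0,0,10), (0,0,11) ...
Target (A=3, B=2, C=9) not in reachable set → no.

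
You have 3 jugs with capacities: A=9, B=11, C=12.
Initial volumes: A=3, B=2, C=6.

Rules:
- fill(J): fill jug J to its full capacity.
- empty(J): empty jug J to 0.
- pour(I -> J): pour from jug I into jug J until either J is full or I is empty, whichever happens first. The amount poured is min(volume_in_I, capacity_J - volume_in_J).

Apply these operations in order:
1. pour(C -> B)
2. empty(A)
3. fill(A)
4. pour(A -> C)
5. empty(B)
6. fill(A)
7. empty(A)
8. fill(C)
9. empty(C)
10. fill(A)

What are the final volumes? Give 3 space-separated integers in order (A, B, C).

Answer: 9 0 0

Derivation:
Step 1: pour(C -> B) -> (A=3 B=8 C=0)
Step 2: empty(A) -> (A=0 B=8 C=0)
Step 3: fill(A) -> (A=9 B=8 C=0)
Step 4: pour(A -> C) -> (A=0 B=8 C=9)
Step 5: empty(B) -> (A=0 B=0 C=9)
Step 6: fill(A) -> (A=9 B=0 C=9)
Step 7: empty(A) -> (A=0 B=0 C=9)
Step 8: fill(C) -> (A=0 B=0 C=12)
Step 9: empty(C) -> (A=0 B=0 C=0)
Step 10: fill(A) -> (A=9 B=0 C=0)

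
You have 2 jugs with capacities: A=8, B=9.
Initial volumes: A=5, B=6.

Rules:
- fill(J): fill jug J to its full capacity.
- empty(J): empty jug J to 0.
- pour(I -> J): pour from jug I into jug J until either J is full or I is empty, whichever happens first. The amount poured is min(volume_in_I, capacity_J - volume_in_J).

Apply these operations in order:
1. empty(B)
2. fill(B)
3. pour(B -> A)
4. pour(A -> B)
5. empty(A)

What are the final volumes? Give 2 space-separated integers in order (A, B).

Step 1: empty(B) -> (A=5 B=0)
Step 2: fill(B) -> (A=5 B=9)
Step 3: pour(B -> A) -> (A=8 B=6)
Step 4: pour(A -> B) -> (A=5 B=9)
Step 5: empty(A) -> (A=0 B=9)

Answer: 0 9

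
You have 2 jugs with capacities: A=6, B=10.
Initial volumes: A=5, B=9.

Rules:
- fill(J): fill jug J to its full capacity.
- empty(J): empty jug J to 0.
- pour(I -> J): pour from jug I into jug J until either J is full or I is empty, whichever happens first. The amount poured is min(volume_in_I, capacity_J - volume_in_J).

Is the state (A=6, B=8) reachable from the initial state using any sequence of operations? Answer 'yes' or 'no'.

Answer: yes

Derivation:
BFS from (A=5, B=9):
  1. pour(B -> A) -> (A=6 B=8)
Target reached → yes.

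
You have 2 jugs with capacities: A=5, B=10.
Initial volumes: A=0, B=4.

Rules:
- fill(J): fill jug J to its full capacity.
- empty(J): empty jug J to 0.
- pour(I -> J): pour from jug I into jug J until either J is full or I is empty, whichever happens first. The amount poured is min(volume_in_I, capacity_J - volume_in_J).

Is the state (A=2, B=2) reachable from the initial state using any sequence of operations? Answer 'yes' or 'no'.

Answer: no

Derivation:
BFS explored all 12 reachable states.
Reachable set includes: (0,0), (0,4), (0,5), (0,9), (0,10), (4,0), (4,10), (5,0), (5,4), (5,5), (5,9), (5,10)
Target (A=2, B=2) not in reachable set → no.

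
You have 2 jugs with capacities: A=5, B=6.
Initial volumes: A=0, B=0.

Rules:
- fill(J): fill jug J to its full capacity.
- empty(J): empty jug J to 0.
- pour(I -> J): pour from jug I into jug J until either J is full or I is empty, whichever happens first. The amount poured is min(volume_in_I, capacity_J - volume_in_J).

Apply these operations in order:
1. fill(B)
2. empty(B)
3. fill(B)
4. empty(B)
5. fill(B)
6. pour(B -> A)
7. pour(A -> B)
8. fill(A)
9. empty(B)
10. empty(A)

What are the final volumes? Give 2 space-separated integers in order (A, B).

Answer: 0 0

Derivation:
Step 1: fill(B) -> (A=0 B=6)
Step 2: empty(B) -> (A=0 B=0)
Step 3: fill(B) -> (A=0 B=6)
Step 4: empty(B) -> (A=0 B=0)
Step 5: fill(B) -> (A=0 B=6)
Step 6: pour(B -> A) -> (A=5 B=1)
Step 7: pour(A -> B) -> (A=0 B=6)
Step 8: fill(A) -> (A=5 B=6)
Step 9: empty(B) -> (A=5 B=0)
Step 10: empty(A) -> (A=0 B=0)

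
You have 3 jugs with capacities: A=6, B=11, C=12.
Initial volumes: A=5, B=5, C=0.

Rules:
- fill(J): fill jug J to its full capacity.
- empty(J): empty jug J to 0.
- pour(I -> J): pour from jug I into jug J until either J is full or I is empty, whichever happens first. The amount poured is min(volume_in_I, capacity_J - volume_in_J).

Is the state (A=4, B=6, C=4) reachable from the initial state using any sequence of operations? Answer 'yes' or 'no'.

BFS explored all 542 reachable states.
Reachable set includes: (0,0,0), (0,0,1), (0,0,2), (0,0,3), (0,0,4), (0,0,5), (0,0,6), (0,0,7), (0,0,8), (0,0,9), (0,0,10), (0,0,11) ...
Target (A=4, B=6, C=4) not in reachable set → no.

Answer: no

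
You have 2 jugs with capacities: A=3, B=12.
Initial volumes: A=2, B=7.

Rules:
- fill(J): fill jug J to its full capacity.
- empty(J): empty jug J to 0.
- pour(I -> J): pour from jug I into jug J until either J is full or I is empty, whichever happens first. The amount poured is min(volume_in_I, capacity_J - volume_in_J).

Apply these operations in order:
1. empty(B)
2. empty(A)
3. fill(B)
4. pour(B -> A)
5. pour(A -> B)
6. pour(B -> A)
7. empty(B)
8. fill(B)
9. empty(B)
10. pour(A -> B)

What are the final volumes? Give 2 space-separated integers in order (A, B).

Answer: 0 3

Derivation:
Step 1: empty(B) -> (A=2 B=0)
Step 2: empty(A) -> (A=0 B=0)
Step 3: fill(B) -> (A=0 B=12)
Step 4: pour(B -> A) -> (A=3 B=9)
Step 5: pour(A -> B) -> (A=0 B=12)
Step 6: pour(B -> A) -> (A=3 B=9)
Step 7: empty(B) -> (A=3 B=0)
Step 8: fill(B) -> (A=3 B=12)
Step 9: empty(B) -> (A=3 B=0)
Step 10: pour(A -> B) -> (A=0 B=3)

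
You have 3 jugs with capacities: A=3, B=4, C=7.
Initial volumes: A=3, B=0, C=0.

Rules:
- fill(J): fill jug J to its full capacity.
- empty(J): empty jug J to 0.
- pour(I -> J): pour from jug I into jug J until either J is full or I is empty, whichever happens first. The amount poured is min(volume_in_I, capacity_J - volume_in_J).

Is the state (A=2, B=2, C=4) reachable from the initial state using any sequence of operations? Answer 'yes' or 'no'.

Answer: no

Derivation:
BFS explored all 124 reachable states.
Reachable set includes: (0,0,0), (0,0,1), (0,0,2), (0,0,3), (0,0,4), (0,0,5), (0,0,6), (0,0,7), (0,1,0), (0,1,1), (0,1,2), (0,1,3) ...
Target (A=2, B=2, C=4) not in reachable set → no.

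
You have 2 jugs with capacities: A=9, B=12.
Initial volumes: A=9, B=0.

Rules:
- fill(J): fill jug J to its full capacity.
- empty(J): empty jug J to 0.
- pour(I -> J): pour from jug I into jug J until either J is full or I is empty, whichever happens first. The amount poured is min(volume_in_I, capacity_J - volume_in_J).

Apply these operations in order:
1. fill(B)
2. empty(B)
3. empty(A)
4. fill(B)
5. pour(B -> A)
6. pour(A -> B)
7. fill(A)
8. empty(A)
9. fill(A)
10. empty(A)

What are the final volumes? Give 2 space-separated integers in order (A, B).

Step 1: fill(B) -> (A=9 B=12)
Step 2: empty(B) -> (A=9 B=0)
Step 3: empty(A) -> (A=0 B=0)
Step 4: fill(B) -> (A=0 B=12)
Step 5: pour(B -> A) -> (A=9 B=3)
Step 6: pour(A -> B) -> (A=0 B=12)
Step 7: fill(A) -> (A=9 B=12)
Step 8: empty(A) -> (A=0 B=12)
Step 9: fill(A) -> (A=9 B=12)
Step 10: empty(A) -> (A=0 B=12)

Answer: 0 12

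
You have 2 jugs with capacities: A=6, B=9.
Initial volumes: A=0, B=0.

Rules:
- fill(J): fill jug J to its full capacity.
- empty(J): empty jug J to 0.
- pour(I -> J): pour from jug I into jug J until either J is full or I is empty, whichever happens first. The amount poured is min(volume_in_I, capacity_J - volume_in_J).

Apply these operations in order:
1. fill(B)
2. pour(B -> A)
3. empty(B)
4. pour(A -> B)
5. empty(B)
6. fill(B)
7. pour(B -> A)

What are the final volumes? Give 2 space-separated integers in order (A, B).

Step 1: fill(B) -> (A=0 B=9)
Step 2: pour(B -> A) -> (A=6 B=3)
Step 3: empty(B) -> (A=6 B=0)
Step 4: pour(A -> B) -> (A=0 B=6)
Step 5: empty(B) -> (A=0 B=0)
Step 6: fill(B) -> (A=0 B=9)
Step 7: pour(B -> A) -> (A=6 B=3)

Answer: 6 3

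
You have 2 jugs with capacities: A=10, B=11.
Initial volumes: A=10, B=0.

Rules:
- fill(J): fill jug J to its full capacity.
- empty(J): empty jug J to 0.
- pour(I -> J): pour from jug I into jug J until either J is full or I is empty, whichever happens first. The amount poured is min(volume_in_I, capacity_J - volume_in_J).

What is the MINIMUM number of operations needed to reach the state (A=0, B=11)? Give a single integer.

Answer: 2

Derivation:
BFS from (A=10, B=0). One shortest path:
  1. empty(A) -> (A=0 B=0)
  2. fill(B) -> (A=0 B=11)
Reached target in 2 moves.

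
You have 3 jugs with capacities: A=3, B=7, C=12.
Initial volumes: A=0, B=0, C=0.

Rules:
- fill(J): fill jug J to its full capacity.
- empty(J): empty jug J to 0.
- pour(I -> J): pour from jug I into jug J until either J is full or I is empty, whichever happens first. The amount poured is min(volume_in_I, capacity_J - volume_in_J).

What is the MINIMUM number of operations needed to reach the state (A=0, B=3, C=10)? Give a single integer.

Answer: 6

Derivation:
BFS from (A=0, B=0, C=0). One shortest path:
  1. fill(A) -> (A=3 B=0 C=0)
  2. fill(B) -> (A=3 B=7 C=0)
  3. pour(A -> C) -> (A=0 B=7 C=3)
  4. fill(A) -> (A=3 B=7 C=3)
  5. pour(B -> C) -> (A=3 B=0 C=10)
  6. pour(A -> B) -> (A=0 B=3 C=10)
Reached target in 6 moves.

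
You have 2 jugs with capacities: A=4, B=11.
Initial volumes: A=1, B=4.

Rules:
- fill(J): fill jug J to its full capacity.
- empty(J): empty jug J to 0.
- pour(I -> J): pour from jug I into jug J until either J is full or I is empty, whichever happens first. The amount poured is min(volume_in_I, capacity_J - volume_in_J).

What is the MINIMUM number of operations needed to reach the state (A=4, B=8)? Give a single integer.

BFS from (A=1, B=4). One shortest path:
  1. fill(B) -> (A=1 B=11)
  2. pour(B -> A) -> (A=4 B=8)
Reached target in 2 moves.

Answer: 2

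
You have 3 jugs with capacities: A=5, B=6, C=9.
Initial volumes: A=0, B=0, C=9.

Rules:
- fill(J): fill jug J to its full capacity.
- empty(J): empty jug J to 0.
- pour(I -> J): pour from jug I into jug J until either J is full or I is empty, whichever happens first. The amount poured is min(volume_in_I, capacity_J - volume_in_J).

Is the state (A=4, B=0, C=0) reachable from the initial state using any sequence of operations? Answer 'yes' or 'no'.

Answer: yes

Derivation:
BFS from (A=0, B=0, C=9):
  1. pour(C -> A) -> (A=5 B=0 C=4)
  2. empty(A) -> (A=0 B=0 C=4)
  3. pour(C -> A) -> (A=4 B=0 C=0)
Target reached → yes.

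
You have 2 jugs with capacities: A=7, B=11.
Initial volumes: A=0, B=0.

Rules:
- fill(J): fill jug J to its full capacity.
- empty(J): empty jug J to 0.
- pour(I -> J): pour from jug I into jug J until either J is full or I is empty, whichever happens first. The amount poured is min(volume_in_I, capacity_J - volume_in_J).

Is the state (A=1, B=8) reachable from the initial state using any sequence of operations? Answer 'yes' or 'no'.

Answer: no

Derivation:
BFS explored all 36 reachable states.
Reachable set includes: (0,0), (0,1), (0,2), (0,3), (0,4), (0,5), (0,6), (0,7), (0,8), (0,9), (0,10), (0,11) ...
Target (A=1, B=8) not in reachable set → no.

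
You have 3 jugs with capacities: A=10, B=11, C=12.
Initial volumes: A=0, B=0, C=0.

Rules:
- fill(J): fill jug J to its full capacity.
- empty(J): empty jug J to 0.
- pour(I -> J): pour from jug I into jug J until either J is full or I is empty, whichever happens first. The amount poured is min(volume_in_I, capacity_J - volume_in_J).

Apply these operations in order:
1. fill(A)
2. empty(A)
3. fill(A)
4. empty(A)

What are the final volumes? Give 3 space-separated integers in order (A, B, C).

Step 1: fill(A) -> (A=10 B=0 C=0)
Step 2: empty(A) -> (A=0 B=0 C=0)
Step 3: fill(A) -> (A=10 B=0 C=0)
Step 4: empty(A) -> (A=0 B=0 C=0)

Answer: 0 0 0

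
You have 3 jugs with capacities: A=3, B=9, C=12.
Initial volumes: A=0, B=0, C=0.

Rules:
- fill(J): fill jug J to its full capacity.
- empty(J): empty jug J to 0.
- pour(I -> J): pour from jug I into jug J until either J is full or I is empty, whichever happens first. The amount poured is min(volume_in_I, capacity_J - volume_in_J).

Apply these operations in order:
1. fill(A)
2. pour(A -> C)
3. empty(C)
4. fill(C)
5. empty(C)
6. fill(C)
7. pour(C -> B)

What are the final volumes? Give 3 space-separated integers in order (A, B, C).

Step 1: fill(A) -> (A=3 B=0 C=0)
Step 2: pour(A -> C) -> (A=0 B=0 C=3)
Step 3: empty(C) -> (A=0 B=0 C=0)
Step 4: fill(C) -> (A=0 B=0 C=12)
Step 5: empty(C) -> (A=0 B=0 C=0)
Step 6: fill(C) -> (A=0 B=0 C=12)
Step 7: pour(C -> B) -> (A=0 B=9 C=3)

Answer: 0 9 3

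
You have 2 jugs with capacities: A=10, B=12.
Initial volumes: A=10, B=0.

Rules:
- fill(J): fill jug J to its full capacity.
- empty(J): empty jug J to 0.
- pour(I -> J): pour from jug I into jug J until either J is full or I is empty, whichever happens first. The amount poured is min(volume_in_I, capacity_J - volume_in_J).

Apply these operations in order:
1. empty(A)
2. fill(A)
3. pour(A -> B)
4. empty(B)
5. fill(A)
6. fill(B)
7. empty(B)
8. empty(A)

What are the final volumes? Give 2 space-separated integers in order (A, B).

Answer: 0 0

Derivation:
Step 1: empty(A) -> (A=0 B=0)
Step 2: fill(A) -> (A=10 B=0)
Step 3: pour(A -> B) -> (A=0 B=10)
Step 4: empty(B) -> (A=0 B=0)
Step 5: fill(A) -> (A=10 B=0)
Step 6: fill(B) -> (A=10 B=12)
Step 7: empty(B) -> (A=10 B=0)
Step 8: empty(A) -> (A=0 B=0)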